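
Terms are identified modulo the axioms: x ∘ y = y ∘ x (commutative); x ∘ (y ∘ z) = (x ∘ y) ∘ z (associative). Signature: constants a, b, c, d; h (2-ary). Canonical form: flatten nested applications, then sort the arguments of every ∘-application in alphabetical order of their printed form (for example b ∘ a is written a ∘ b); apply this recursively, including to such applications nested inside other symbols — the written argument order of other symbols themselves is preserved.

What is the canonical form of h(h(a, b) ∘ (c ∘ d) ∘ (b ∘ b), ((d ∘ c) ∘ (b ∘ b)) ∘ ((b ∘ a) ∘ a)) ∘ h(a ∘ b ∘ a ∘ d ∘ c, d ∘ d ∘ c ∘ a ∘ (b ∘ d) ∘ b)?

Canonicalize subterm:  h(h(a, b) ∘ (c ∘ d) ∘ (b ∘ b), ((d ∘ c) ∘ (b ∘ b)) ∘ ((b ∘ a) ∘ a))  →  h(b ∘ b ∘ c ∘ d ∘ h(a, b), a ∘ a ∘ b ∘ b ∘ b ∘ c ∘ d)
Canonicalize subterm:  h(a ∘ b ∘ a ∘ d ∘ c, d ∘ d ∘ c ∘ a ∘ (b ∘ d) ∘ b)  →  h(a ∘ a ∘ b ∘ c ∘ d, a ∘ b ∘ b ∘ c ∘ d ∘ d ∘ d)
Sort arguments:  h(a ∘ a ∘ b ∘ c ∘ d, a ∘ b ∘ b ∘ c ∘ d ∘ d ∘ d) ∘ h(b ∘ b ∘ c ∘ d ∘ h(a, b), a ∘ a ∘ b ∘ b ∘ b ∘ c ∘ d)

Answer: h(a ∘ a ∘ b ∘ c ∘ d, a ∘ b ∘ b ∘ c ∘ d ∘ d ∘ d) ∘ h(b ∘ b ∘ c ∘ d ∘ h(a, b), a ∘ a ∘ b ∘ b ∘ b ∘ c ∘ d)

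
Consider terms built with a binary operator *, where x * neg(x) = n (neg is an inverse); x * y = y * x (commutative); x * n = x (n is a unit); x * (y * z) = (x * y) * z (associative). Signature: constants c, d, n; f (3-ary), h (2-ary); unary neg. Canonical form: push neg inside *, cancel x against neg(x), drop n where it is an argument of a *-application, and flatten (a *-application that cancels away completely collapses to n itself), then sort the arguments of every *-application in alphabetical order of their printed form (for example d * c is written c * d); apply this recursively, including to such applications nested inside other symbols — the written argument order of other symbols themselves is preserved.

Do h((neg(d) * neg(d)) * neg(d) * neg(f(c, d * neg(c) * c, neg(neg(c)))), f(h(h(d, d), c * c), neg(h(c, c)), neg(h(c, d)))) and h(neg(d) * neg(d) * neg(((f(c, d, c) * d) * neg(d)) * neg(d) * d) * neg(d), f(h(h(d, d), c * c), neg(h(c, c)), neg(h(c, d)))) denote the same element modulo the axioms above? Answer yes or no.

Answer: yes — both canonical forms are h(neg(d) * neg(d) * neg(d) * neg(f(c, d, c)), f(h(h(d, d), c * c), neg(h(c, c)), neg(h(c, d))))

Derivation:
Left:  h((neg(d) * neg(d)) * neg(d) * neg(f(c, d * neg(c) * c, neg(neg(c)))), f(h(h(d, d), c * c), neg(h(c, c)), neg(h(c, d))))
  Focus inside:  (neg(d) * neg(d)) * neg(d) * neg(f(c, d * neg(c) * c, neg(neg(c))))
  Push neg inside:  distribute neg over * and collapse double neg
  Collect:  neg(d) * neg(d) * neg(d) * neg(f(c, d, c))
  Rebuild:  h(neg(d) * neg(d) * neg(d) * neg(f(c, d, c)), f(h(h(d, d), c * c), neg(h(c, c)), neg(h(c, d))))
Right:  h(neg(d) * neg(d) * neg(((f(c, d, c) * d) * neg(d)) * neg(d) * d) * neg(d), f(h(h(d, d), c * c), neg(h(c, c)), neg(h(c, d))))
  Focus inside:  neg(d) * neg(d) * neg(((f(c, d, c) * d) * neg(d)) * neg(d) * d) * neg(d)
  Push neg inside:  distribute neg over * and collapse double neg
  Combine occurrences:  neg(d) * neg(d) * neg(d) * neg(f(c, d, c))
  Reassemble:  h(neg(d) * neg(d) * neg(d) * neg(f(c, d, c)), f(h(h(d, d), c * c), neg(h(c, c)), neg(h(c, d))))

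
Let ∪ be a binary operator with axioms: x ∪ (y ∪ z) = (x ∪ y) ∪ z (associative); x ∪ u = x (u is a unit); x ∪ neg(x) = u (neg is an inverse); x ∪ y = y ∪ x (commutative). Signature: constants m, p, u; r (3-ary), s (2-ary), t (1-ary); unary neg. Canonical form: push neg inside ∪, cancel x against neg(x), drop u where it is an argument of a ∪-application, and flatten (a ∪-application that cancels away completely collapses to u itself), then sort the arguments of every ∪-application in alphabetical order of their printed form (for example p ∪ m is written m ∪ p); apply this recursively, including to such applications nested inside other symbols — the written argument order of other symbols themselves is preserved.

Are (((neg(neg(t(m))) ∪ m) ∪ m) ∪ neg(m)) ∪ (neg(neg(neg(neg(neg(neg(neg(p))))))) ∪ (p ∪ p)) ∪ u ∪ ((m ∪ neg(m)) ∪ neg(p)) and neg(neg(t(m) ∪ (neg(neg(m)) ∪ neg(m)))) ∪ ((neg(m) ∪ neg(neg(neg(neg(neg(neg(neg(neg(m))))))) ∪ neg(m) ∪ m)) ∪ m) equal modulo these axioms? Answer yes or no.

Answer: yes — both canonical forms are m ∪ t(m)

Derivation:
Left:  (((neg(neg(t(m))) ∪ m) ∪ m) ∪ neg(m)) ∪ (neg(neg(neg(neg(neg(neg(neg(p))))))) ∪ (p ∪ p)) ∪ u ∪ ((m ∪ neg(m)) ∪ neg(p))
  Push neg inside:  distribute neg over ∪ and collapse double neg
  Cancel:  p cancels
  Combine occurrences:  t(m) ∪ m
  Sort:  m ∪ t(m)
Right:  neg(neg(t(m) ∪ (neg(neg(m)) ∪ neg(m)))) ∪ ((neg(m) ∪ neg(neg(neg(neg(neg(neg(neg(neg(m))))))) ∪ neg(m) ∪ m)) ∪ m)
  Push neg inside:  distribute neg over ∪ and collapse double neg
  Collect:  t(m) ∪ m
  Order the arguments:  m ∪ t(m)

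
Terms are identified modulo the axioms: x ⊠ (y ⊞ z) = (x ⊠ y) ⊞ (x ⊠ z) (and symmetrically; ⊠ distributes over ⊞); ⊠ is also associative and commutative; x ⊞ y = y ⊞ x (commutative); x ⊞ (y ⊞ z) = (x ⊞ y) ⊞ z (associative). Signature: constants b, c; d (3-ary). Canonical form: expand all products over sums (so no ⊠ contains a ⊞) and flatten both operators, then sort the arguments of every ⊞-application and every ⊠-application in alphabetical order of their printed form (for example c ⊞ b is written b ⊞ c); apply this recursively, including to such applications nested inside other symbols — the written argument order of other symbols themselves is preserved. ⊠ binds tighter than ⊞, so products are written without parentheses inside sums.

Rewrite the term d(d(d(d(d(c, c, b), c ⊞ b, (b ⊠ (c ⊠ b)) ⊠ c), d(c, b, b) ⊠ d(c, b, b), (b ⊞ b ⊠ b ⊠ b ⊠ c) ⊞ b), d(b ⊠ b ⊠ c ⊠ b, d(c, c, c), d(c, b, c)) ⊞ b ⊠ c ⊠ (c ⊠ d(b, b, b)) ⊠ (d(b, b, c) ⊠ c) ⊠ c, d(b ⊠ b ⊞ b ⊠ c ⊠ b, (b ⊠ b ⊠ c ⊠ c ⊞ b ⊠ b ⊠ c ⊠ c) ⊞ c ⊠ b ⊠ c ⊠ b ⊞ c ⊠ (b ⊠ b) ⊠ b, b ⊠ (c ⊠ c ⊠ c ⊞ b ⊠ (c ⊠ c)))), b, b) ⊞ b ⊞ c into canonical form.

Answer: b ⊞ c ⊞ d(d(d(d(d(c, c, b), b ⊞ c, b ⊠ b ⊠ c ⊠ c), d(c, b, b) ⊠ d(c, b, b), b ⊞ b ⊞ b ⊠ b ⊠ b ⊠ c), b ⊠ c ⊠ c ⊠ c ⊠ c ⊠ d(b, b, b) ⊠ d(b, b, c) ⊞ d(b ⊠ b ⊠ b ⊠ c, d(c, c, c), d(c, b, c)), d(b ⊠ b ⊞ b ⊠ b ⊠ c, b ⊠ b ⊠ b ⊠ c ⊞ b ⊠ b ⊠ c ⊠ c ⊞ b ⊠ b ⊠ c ⊠ c ⊞ b ⊠ b ⊠ c ⊠ c, b ⊠ b ⊠ c ⊠ c ⊞ b ⊠ c ⊠ c ⊠ c)), b, b)

Derivation:
Expand:  d(d(d(d(d(c, c, b), b ⊞ c, b ⊠ b ⊠ c ⊠ c), d(c, b, b) ⊠ d(c, b, b), b ⊞ b ⊞ b ⊠ b ⊠ b ⊠ c), b ⊠ c ⊠ c ⊠ c ⊠ c ⊠ d(b, b, b) ⊠ d(b, b, c) ⊞ d(b ⊠ b ⊠ b ⊠ c, d(c, c, c), d(c, b, c)), d(b ⊠ b ⊞ b ⊠ b ⊠ c, b ⊠ b ⊠ b ⊠ c ⊞ b ⊠ b ⊠ c ⊠ c ⊞ b ⊠ b ⊠ c ⊠ c ⊞ b ⊠ b ⊠ c ⊠ c, b ⊠ b ⊠ c ⊠ c ⊞ b ⊠ c ⊠ c ⊠ c)), b, b) ⊞ b ⊞ c
Sort:  b ⊞ c ⊞ d(d(d(d(d(c, c, b), b ⊞ c, b ⊠ b ⊠ c ⊠ c), d(c, b, b) ⊠ d(c, b, b), b ⊞ b ⊞ b ⊠ b ⊠ b ⊠ c), b ⊠ c ⊠ c ⊠ c ⊠ c ⊠ d(b, b, b) ⊠ d(b, b, c) ⊞ d(b ⊠ b ⊠ b ⊠ c, d(c, c, c), d(c, b, c)), d(b ⊠ b ⊞ b ⊠ b ⊠ c, b ⊠ b ⊠ b ⊠ c ⊞ b ⊠ b ⊠ c ⊠ c ⊞ b ⊠ b ⊠ c ⊠ c ⊞ b ⊠ b ⊠ c ⊠ c, b ⊠ b ⊠ c ⊠ c ⊞ b ⊠ c ⊠ c ⊠ c)), b, b)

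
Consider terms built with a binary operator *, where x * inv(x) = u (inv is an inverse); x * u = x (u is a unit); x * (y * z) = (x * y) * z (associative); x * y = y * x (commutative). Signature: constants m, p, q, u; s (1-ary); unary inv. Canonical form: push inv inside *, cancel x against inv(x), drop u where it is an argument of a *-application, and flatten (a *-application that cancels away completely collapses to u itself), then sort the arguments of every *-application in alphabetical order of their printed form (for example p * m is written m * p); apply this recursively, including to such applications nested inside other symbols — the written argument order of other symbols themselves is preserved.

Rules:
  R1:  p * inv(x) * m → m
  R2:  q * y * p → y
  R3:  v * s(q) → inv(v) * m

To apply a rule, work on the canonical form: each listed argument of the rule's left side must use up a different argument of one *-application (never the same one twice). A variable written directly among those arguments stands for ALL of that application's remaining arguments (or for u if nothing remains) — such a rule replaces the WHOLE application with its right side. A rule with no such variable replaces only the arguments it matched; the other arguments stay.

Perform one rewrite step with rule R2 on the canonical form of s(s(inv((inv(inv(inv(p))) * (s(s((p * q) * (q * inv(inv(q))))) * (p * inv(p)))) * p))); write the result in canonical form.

Answer: s(s(inv(s(s(q * q)))))

Derivation:
Canonical form:  s(s(inv(s(s(p * q * q * q)))))
R2 matches:  uses p, q;  y := q * q
Every leftover argument binds to the variable; the entire application is replaced.
New term:  s(s(inv(s(s(q * q)))))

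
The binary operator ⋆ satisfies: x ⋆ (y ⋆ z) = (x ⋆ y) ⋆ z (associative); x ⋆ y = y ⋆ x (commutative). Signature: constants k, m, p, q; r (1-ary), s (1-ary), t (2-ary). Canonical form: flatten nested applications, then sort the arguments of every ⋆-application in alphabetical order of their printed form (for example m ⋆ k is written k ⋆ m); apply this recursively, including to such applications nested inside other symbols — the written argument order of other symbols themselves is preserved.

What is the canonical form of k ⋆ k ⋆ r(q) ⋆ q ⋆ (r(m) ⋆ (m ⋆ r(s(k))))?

Merge nested applications:  k ⋆ k ⋆ r(q) ⋆ q ⋆ r(m) ⋆ m ⋆ r(s(k))
Sort arguments:  k ⋆ k ⋆ m ⋆ q ⋆ r(m) ⋆ r(q) ⋆ r(s(k))

Answer: k ⋆ k ⋆ m ⋆ q ⋆ r(m) ⋆ r(q) ⋆ r(s(k))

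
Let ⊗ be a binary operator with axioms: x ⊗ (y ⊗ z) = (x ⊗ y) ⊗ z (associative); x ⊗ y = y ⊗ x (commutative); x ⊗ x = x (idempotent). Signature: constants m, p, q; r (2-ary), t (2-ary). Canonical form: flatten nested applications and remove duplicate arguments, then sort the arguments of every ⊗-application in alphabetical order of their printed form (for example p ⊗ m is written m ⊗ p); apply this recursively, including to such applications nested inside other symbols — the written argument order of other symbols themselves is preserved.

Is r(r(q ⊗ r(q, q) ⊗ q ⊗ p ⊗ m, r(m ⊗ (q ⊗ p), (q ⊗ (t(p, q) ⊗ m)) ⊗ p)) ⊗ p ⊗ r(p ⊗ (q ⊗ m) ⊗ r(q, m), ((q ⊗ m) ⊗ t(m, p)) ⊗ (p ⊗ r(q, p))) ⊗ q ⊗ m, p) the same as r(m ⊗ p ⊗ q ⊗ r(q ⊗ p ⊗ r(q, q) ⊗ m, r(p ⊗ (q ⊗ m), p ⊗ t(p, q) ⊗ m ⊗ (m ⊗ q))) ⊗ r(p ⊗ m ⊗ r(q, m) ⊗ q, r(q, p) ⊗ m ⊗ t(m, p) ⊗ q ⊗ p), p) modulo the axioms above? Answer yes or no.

Answer: yes — both canonical forms are r(m ⊗ p ⊗ q ⊗ r(m ⊗ p ⊗ q ⊗ r(q, m), m ⊗ p ⊗ q ⊗ r(q, p) ⊗ t(m, p)) ⊗ r(m ⊗ p ⊗ q ⊗ r(q, q), r(m ⊗ p ⊗ q, m ⊗ p ⊗ q ⊗ t(p, q))), p)

Derivation:
Left:  r(r(q ⊗ r(q, q) ⊗ q ⊗ p ⊗ m, r(m ⊗ (q ⊗ p), (q ⊗ (t(p, q) ⊗ m)) ⊗ p)) ⊗ p ⊗ r(p ⊗ (q ⊗ m) ⊗ r(q, m), ((q ⊗ m) ⊗ t(m, p)) ⊗ (p ⊗ r(q, p))) ⊗ q ⊗ m, p)
  Focus inside:  r(q ⊗ r(q, q) ⊗ q ⊗ p ⊗ m, r(m ⊗ (q ⊗ p), (q ⊗ (t(p, q) ⊗ m)) ⊗ p)) ⊗ p ⊗ r(p ⊗ (q ⊗ m) ⊗ r(q, m), ((q ⊗ m) ⊗ t(m, p)) ⊗ (p ⊗ r(q, p))) ⊗ q ⊗ m
  Inside:  r(q ⊗ r(q, q) ⊗ q ⊗ p ⊗ m, r(m ⊗ (q ⊗ p), (q ⊗ (t(p, q) ⊗ m)) ⊗ p))  →  r(m ⊗ p ⊗ q ⊗ r(q, q), r(m ⊗ p ⊗ q, m ⊗ p ⊗ q ⊗ t(p, q)))
  Inside:  r(p ⊗ (q ⊗ m) ⊗ r(q, m), ((q ⊗ m) ⊗ t(m, p)) ⊗ (p ⊗ r(q, p)))  →  r(m ⊗ p ⊗ q ⊗ r(q, m), m ⊗ p ⊗ q ⊗ r(q, p) ⊗ t(m, p))
  Sort:  m ⊗ p ⊗ q ⊗ r(m ⊗ p ⊗ q ⊗ r(q, m), m ⊗ p ⊗ q ⊗ r(q, p) ⊗ t(m, p)) ⊗ r(m ⊗ p ⊗ q ⊗ r(q, q), r(m ⊗ p ⊗ q, m ⊗ p ⊗ q ⊗ t(p, q)))
  Reassemble:  r(m ⊗ p ⊗ q ⊗ r(m ⊗ p ⊗ q ⊗ r(q, m), m ⊗ p ⊗ q ⊗ r(q, p) ⊗ t(m, p)) ⊗ r(m ⊗ p ⊗ q ⊗ r(q, q), r(m ⊗ p ⊗ q, m ⊗ p ⊗ q ⊗ t(p, q))), p)
Right:  r(m ⊗ p ⊗ q ⊗ r(q ⊗ p ⊗ r(q, q) ⊗ m, r(p ⊗ (q ⊗ m), p ⊗ t(p, q) ⊗ m ⊗ (m ⊗ q))) ⊗ r(p ⊗ m ⊗ r(q, m) ⊗ q, r(q, p) ⊗ m ⊗ t(m, p) ⊗ q ⊗ p), p)
  Descend into:  m ⊗ p ⊗ q ⊗ r(q ⊗ p ⊗ r(q, q) ⊗ m, r(p ⊗ (q ⊗ m), p ⊗ t(p, q) ⊗ m ⊗ (m ⊗ q))) ⊗ r(p ⊗ m ⊗ r(q, m) ⊗ q, r(q, p) ⊗ m ⊗ t(m, p) ⊗ q ⊗ p)
  Simplify inside:  r(q ⊗ p ⊗ r(q, q) ⊗ m, r(p ⊗ (q ⊗ m), p ⊗ t(p, q) ⊗ m ⊗ (m ⊗ q)))  →  r(m ⊗ p ⊗ q ⊗ r(q, q), r(m ⊗ p ⊗ q, m ⊗ p ⊗ q ⊗ t(p, q)))
  Canonicalize subterm:  r(p ⊗ m ⊗ r(q, m) ⊗ q, r(q, p) ⊗ m ⊗ t(m, p) ⊗ q ⊗ p)  →  r(m ⊗ p ⊗ q ⊗ r(q, m), m ⊗ p ⊗ q ⊗ r(q, p) ⊗ t(m, p))
  Order the arguments:  m ⊗ p ⊗ q ⊗ r(m ⊗ p ⊗ q ⊗ r(q, m), m ⊗ p ⊗ q ⊗ r(q, p) ⊗ t(m, p)) ⊗ r(m ⊗ p ⊗ q ⊗ r(q, q), r(m ⊗ p ⊗ q, m ⊗ p ⊗ q ⊗ t(p, q)))
  Reassemble:  r(m ⊗ p ⊗ q ⊗ r(m ⊗ p ⊗ q ⊗ r(q, m), m ⊗ p ⊗ q ⊗ r(q, p) ⊗ t(m, p)) ⊗ r(m ⊗ p ⊗ q ⊗ r(q, q), r(m ⊗ p ⊗ q, m ⊗ p ⊗ q ⊗ t(p, q))), p)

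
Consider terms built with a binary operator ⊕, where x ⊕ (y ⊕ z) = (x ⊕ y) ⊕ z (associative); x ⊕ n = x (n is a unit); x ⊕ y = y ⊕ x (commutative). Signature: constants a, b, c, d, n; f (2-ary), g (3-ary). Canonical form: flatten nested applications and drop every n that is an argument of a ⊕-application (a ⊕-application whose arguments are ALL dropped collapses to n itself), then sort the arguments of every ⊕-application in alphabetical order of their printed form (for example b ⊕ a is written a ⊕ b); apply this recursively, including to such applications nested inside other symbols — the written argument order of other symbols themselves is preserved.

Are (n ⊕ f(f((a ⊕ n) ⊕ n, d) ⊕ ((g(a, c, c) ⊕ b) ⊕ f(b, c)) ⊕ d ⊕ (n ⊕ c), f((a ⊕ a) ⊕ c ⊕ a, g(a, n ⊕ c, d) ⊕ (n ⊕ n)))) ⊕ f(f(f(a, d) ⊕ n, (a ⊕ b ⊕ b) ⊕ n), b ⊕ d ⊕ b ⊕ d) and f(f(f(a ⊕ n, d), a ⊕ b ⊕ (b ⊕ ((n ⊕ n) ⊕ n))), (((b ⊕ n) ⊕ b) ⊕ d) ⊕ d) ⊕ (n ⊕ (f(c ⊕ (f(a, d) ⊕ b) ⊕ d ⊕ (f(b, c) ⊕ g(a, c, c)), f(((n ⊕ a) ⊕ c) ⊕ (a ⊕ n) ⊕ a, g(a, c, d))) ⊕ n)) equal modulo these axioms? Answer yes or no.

Left:  (n ⊕ f(f((a ⊕ n) ⊕ n, d) ⊕ ((g(a, c, c) ⊕ b) ⊕ f(b, c)) ⊕ d ⊕ (n ⊕ c), f((a ⊕ a) ⊕ c ⊕ a, g(a, n ⊕ c, d) ⊕ (n ⊕ n)))) ⊕ f(f(f(a, d) ⊕ n, (a ⊕ b ⊕ b) ⊕ n), b ⊕ d ⊕ b ⊕ d)
  Un-nest:  n ⊕ f(f((a ⊕ n) ⊕ n, d) ⊕ ((g(a, c, c) ⊕ b) ⊕ f(b, c)) ⊕ d ⊕ (n ⊕ c), f((a ⊕ a) ⊕ c ⊕ a, g(a, n ⊕ c, d) ⊕ (n ⊕ n))) ⊕ f(f(f(a, d) ⊕ n, (a ⊕ b ⊕ b) ⊕ n), b ⊕ d ⊕ b ⊕ d)
  Simplify inside:  f(f((a ⊕ n) ⊕ n, d) ⊕ ((g(a, c, c) ⊕ b) ⊕ f(b, c)) ⊕ d ⊕ (n ⊕ c), f((a ⊕ a) ⊕ c ⊕ a, g(a, n ⊕ c, d) ⊕ (n ⊕ n)))  →  f(b ⊕ c ⊕ d ⊕ f(a, d) ⊕ f(b, c) ⊕ g(a, c, c), f(a ⊕ a ⊕ a ⊕ c, g(a, c, d)))
  Canonicalize subterm:  f(f(f(a, d) ⊕ n, (a ⊕ b ⊕ b) ⊕ n), b ⊕ d ⊕ b ⊕ d)  →  f(f(f(a, d), a ⊕ b ⊕ b), b ⊕ b ⊕ d ⊕ d)
  Units out:  drop n
  Sort arguments:  f(b ⊕ c ⊕ d ⊕ f(a, d) ⊕ f(b, c) ⊕ g(a, c, c), f(a ⊕ a ⊕ a ⊕ c, g(a, c, d))) ⊕ f(f(f(a, d), a ⊕ b ⊕ b), b ⊕ b ⊕ d ⊕ d)
Right:  f(f(f(a ⊕ n, d), a ⊕ b ⊕ (b ⊕ ((n ⊕ n) ⊕ n))), (((b ⊕ n) ⊕ b) ⊕ d) ⊕ d) ⊕ (n ⊕ (f(c ⊕ (f(a, d) ⊕ b) ⊕ d ⊕ (f(b, c) ⊕ g(a, c, c)), f(((n ⊕ a) ⊕ c) ⊕ (a ⊕ n) ⊕ a, g(a, c, d))) ⊕ n))
  Un-nest:  f(f(f(a ⊕ n, d), a ⊕ b ⊕ (b ⊕ ((n ⊕ n) ⊕ n))), (((b ⊕ n) ⊕ b) ⊕ d) ⊕ d) ⊕ n ⊕ f(c ⊕ (f(a, d) ⊕ b) ⊕ d ⊕ (f(b, c) ⊕ g(a, c, c)), f(((n ⊕ a) ⊕ c) ⊕ (a ⊕ n) ⊕ a, g(a, c, d))) ⊕ n
  Inside:  f(f(f(a ⊕ n, d), a ⊕ b ⊕ (b ⊕ ((n ⊕ n) ⊕ n))), (((b ⊕ n) ⊕ b) ⊕ d) ⊕ d)  →  f(f(f(a, d), a ⊕ b ⊕ b), b ⊕ b ⊕ d ⊕ d)
  Canonicalize subterm:  f(c ⊕ (f(a, d) ⊕ b) ⊕ d ⊕ (f(b, c) ⊕ g(a, c, c)), f(((n ⊕ a) ⊕ c) ⊕ (a ⊕ n) ⊕ a, g(a, c, d)))  →  f(b ⊕ c ⊕ d ⊕ f(a, d) ⊕ f(b, c) ⊕ g(a, c, c), f(a ⊕ a ⊕ a ⊕ c, g(a, c, d)))
  Units out:  drop n (×2)
  Sort:  f(b ⊕ c ⊕ d ⊕ f(a, d) ⊕ f(b, c) ⊕ g(a, c, c), f(a ⊕ a ⊕ a ⊕ c, g(a, c, d))) ⊕ f(f(f(a, d), a ⊕ b ⊕ b), b ⊕ b ⊕ d ⊕ d)

Answer: yes — both canonical forms are f(b ⊕ c ⊕ d ⊕ f(a, d) ⊕ f(b, c) ⊕ g(a, c, c), f(a ⊕ a ⊕ a ⊕ c, g(a, c, d))) ⊕ f(f(f(a, d), a ⊕ b ⊕ b), b ⊕ b ⊕ d ⊕ d)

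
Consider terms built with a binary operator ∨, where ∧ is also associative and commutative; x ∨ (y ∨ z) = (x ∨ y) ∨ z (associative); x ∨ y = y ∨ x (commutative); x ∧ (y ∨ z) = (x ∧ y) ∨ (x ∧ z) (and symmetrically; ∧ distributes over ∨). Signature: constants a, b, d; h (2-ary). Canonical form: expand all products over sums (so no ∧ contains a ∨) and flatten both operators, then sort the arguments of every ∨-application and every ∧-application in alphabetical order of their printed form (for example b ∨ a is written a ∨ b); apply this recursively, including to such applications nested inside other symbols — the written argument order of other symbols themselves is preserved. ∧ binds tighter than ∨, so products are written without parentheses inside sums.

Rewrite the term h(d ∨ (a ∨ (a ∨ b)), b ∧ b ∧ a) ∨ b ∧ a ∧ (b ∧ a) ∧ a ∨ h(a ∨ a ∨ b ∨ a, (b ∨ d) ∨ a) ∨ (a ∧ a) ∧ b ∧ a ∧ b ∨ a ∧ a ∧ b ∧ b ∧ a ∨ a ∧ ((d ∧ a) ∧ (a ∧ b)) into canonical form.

Merge nested applications:  h(a ∨ a ∨ b ∨ d, a ∧ b ∧ b) ∨ a ∧ a ∧ a ∧ b ∧ b ∨ h(a ∨ a ∨ a ∨ b, a ∨ b ∨ d) ∨ a ∧ a ∧ a ∧ b ∧ b ∨ a ∧ a ∧ a ∧ b ∧ b ∨ a ∧ a ∧ a ∧ b ∧ d
Sort arguments:  a ∧ a ∧ a ∧ b ∧ b ∨ a ∧ a ∧ a ∧ b ∧ b ∨ a ∧ a ∧ a ∧ b ∧ b ∨ a ∧ a ∧ a ∧ b ∧ d ∨ h(a ∨ a ∨ a ∨ b, a ∨ b ∨ d) ∨ h(a ∨ a ∨ b ∨ d, a ∧ b ∧ b)

Answer: a ∧ a ∧ a ∧ b ∧ b ∨ a ∧ a ∧ a ∧ b ∧ b ∨ a ∧ a ∧ a ∧ b ∧ b ∨ a ∧ a ∧ a ∧ b ∧ d ∨ h(a ∨ a ∨ a ∨ b, a ∨ b ∨ d) ∨ h(a ∨ a ∨ b ∨ d, a ∧ b ∧ b)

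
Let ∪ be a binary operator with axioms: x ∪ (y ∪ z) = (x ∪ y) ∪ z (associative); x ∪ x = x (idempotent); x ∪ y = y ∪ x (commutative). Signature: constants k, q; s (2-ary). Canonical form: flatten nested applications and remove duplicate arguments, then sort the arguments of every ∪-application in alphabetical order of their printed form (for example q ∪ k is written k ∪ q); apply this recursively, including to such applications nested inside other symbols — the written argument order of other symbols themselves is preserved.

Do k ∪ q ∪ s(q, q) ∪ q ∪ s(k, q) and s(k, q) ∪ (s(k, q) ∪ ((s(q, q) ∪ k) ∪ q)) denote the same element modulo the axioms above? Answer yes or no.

Answer: yes — both canonical forms are k ∪ q ∪ s(k, q) ∪ s(q, q)

Derivation:
Left:  k ∪ q ∪ s(q, q) ∪ q ∪ s(k, q)
  Deduplicate:  drop duplicate q
  Sort:  k ∪ q ∪ s(k, q) ∪ s(q, q)
Right:  s(k, q) ∪ (s(k, q) ∪ ((s(q, q) ∪ k) ∪ q))
  Un-nest:  s(k, q) ∪ s(k, q) ∪ s(q, q) ∪ k ∪ q
  Deduplicate:  drop duplicate s(k, q)
  Sort:  k ∪ q ∪ s(k, q) ∪ s(q, q)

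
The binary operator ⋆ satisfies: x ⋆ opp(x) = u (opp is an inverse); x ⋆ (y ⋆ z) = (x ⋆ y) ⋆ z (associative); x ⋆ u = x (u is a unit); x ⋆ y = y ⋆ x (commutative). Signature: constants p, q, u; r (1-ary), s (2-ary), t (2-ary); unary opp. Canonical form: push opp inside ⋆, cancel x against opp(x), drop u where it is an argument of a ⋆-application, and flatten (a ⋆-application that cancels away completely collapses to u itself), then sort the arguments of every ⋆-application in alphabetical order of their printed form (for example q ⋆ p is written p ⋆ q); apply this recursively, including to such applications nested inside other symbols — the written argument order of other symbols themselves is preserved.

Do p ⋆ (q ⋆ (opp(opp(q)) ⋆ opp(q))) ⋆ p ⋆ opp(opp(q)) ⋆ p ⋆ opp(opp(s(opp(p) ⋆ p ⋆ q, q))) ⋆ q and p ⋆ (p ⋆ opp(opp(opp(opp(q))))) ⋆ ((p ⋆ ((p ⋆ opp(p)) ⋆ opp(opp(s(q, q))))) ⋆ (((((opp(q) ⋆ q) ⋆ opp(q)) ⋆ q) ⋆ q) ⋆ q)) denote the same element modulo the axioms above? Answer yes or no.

Left:  p ⋆ (q ⋆ (opp(opp(q)) ⋆ opp(q))) ⋆ p ⋆ opp(opp(q)) ⋆ p ⋆ opp(opp(s(opp(p) ⋆ p ⋆ q, q))) ⋆ q
  Push opp inside:  distribute opp over ⋆ and collapse double opp
  Collect:  p ⋆ p ⋆ p ⋆ q ⋆ q ⋆ q ⋆ s(q, q)
Right:  p ⋆ (p ⋆ opp(opp(opp(opp(q))))) ⋆ ((p ⋆ ((p ⋆ opp(p)) ⋆ opp(opp(s(q, q))))) ⋆ (((((opp(q) ⋆ q) ⋆ opp(q)) ⋆ q) ⋆ q) ⋆ q))
  Push opp inside:  distribute opp over ⋆ and collapse double opp
  Collect:  p ⋆ p ⋆ p ⋆ q ⋆ q ⋆ q ⋆ s(q, q)

Answer: yes — both canonical forms are p ⋆ p ⋆ p ⋆ q ⋆ q ⋆ q ⋆ s(q, q)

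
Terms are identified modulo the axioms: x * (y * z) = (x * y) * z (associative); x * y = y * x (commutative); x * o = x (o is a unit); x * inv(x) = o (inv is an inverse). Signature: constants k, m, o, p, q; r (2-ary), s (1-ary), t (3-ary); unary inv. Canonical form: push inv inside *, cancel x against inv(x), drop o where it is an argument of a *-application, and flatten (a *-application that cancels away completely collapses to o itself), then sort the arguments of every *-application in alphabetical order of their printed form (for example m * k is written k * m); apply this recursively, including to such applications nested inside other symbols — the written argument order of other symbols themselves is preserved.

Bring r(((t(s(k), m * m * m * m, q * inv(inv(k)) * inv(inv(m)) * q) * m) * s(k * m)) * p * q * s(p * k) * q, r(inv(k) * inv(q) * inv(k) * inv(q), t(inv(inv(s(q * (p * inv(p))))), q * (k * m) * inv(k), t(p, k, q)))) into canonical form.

Focus inside:  ((t(s(k), m * m * m * m, q * inv(inv(k)) * inv(inv(m)) * q) * m) * s(k * m)) * p * q * s(p * k) * q
Push inv inside:  distribute inv over * and collapse double inv
Combine occurrences:  t(s(k), m * m * m * m, k * m * q * q) * m * s(k * m) * p * q * q * s(k * p)
Sort arguments:  m * p * q * q * s(k * m) * s(k * p) * t(s(k), m * m * m * m, k * m * q * q)
Put back:  r(m * p * q * q * s(k * m) * s(k * p) * t(s(k), m * m * m * m, k * m * q * q), r(inv(k) * inv(k) * inv(q) * inv(q), t(s(q), m * q, t(p, k, q))))

Answer: r(m * p * q * q * s(k * m) * s(k * p) * t(s(k), m * m * m * m, k * m * q * q), r(inv(k) * inv(k) * inv(q) * inv(q), t(s(q), m * q, t(p, k, q))))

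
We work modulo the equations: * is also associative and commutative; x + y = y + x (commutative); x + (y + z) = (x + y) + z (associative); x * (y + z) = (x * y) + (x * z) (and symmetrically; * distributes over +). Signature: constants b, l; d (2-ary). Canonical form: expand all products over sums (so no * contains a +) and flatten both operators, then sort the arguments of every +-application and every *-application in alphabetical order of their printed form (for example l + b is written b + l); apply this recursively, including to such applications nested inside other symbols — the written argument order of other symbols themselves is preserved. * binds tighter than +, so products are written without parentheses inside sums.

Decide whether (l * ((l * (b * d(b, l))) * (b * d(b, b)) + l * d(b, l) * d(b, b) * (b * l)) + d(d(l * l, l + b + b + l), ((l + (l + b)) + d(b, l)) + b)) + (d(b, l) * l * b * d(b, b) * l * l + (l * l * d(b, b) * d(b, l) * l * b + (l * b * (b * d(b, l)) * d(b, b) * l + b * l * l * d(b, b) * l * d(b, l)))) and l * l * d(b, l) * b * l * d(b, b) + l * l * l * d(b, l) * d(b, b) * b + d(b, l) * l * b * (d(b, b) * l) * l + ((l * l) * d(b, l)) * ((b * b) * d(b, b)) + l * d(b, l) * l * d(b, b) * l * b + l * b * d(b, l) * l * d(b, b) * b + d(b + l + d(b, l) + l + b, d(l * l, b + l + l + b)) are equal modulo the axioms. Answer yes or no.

Answer: no — b * b * d(b, b) * d(b, l) * l * l + b * b * d(b, b) * d(b, l) * l * l + b * d(b, b) * d(b, l) * l * l * l + b * d(b, b) * d(b, l) * l * l * l + b * d(b, b) * d(b, l) * l * l * l + b * d(b, b) * d(b, l) * l * l * l + d(d(l * l, b + b + l + l), b + b + d(b, l) + l + l) vs b * b * d(b, b) * d(b, l) * l * l + b * b * d(b, b) * d(b, l) * l * l + b * d(b, b) * d(b, l) * l * l * l + b * d(b, b) * d(b, l) * l * l * l + b * d(b, b) * d(b, l) * l * l * l + b * d(b, b) * d(b, l) * l * l * l + d(b + b + d(b, l) + l + l, d(l * l, b + b + l + l))

Derivation:
Left:  (l * ((l * (b * d(b, l))) * (b * d(b, b)) + l * d(b, l) * d(b, b) * (b * l)) + d(d(l * l, l + b + b + l), ((l + (l + b)) + d(b, l)) + b)) + (d(b, l) * l * b * d(b, b) * l * l + (l * l * d(b, b) * d(b, l) * l * b + (l * b * (b * d(b, l)) * d(b, b) * l + b * l * l * d(b, b) * l * d(b, l))))
  Distribute:  b * b * d(b, b) * d(b, l) * l * l + b * d(b, b) * d(b, l) * l * l * l + d(d(l * l, b + b + l + l), b + b + d(b, l) + l + l) + b * d(b, b) * d(b, l) * l * l * l + b * d(b, b) * d(b, l) * l * l * l + b * b * d(b, b) * d(b, l) * l * l + b * d(b, b) * d(b, l) * l * l * l
  Sort arguments:  b * b * d(b, b) * d(b, l) * l * l + b * b * d(b, b) * d(b, l) * l * l + b * d(b, b) * d(b, l) * l * l * l + b * d(b, b) * d(b, l) * l * l * l + b * d(b, b) * d(b, l) * l * l * l + b * d(b, b) * d(b, l) * l * l * l + d(d(l * l, b + b + l + l), b + b + d(b, l) + l + l)
Right:  l * l * d(b, l) * b * l * d(b, b) + l * l * l * d(b, l) * d(b, b) * b + d(b, l) * l * b * (d(b, b) * l) * l + ((l * l) * d(b, l)) * ((b * b) * d(b, b)) + l * d(b, l) * l * d(b, b) * l * b + l * b * d(b, l) * l * d(b, b) * b + d(b + l + d(b, l) + l + b, d(l * l, b + l + l + b))
  Un-nest:  b * d(b, b) * d(b, l) * l * l * l + b * d(b, b) * d(b, l) * l * l * l + b * d(b, b) * d(b, l) * l * l * l + b * b * d(b, b) * d(b, l) * l * l + b * d(b, b) * d(b, l) * l * l * l + b * b * d(b, b) * d(b, l) * l * l + d(b + b + d(b, l) + l + l, d(l * l, b + b + l + l))
  Order the arguments:  b * b * d(b, b) * d(b, l) * l * l + b * b * d(b, b) * d(b, l) * l * l + b * d(b, b) * d(b, l) * l * l * l + b * d(b, b) * d(b, l) * l * l * l + b * d(b, b) * d(b, l) * l * l * l + b * d(b, b) * d(b, l) * l * l * l + d(b + b + d(b, l) + l + l, d(l * l, b + b + l + l))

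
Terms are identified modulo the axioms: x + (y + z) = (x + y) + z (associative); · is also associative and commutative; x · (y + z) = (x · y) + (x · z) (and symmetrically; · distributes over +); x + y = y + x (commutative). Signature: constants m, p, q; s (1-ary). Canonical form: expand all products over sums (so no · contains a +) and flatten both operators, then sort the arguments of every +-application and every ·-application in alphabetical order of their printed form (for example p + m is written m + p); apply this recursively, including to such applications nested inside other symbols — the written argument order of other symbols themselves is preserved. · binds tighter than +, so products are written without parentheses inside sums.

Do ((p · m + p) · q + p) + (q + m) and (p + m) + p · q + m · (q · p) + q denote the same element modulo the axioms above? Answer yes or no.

Answer: yes — both canonical forms are m + m · p · q + p + p · q + q

Derivation:
Left:  ((p · m + p) · q + p) + (q + m)
  Expand products over sums:  m · p · q + p · q + p + q + m
  Sort:  m + m · p · q + p + p · q + q
Right:  (p + m) + p · q + m · (q · p) + q
  Merge nested applications:  p + m + p · q + m · p · q + q
  Sort:  m + m · p · q + p + p · q + q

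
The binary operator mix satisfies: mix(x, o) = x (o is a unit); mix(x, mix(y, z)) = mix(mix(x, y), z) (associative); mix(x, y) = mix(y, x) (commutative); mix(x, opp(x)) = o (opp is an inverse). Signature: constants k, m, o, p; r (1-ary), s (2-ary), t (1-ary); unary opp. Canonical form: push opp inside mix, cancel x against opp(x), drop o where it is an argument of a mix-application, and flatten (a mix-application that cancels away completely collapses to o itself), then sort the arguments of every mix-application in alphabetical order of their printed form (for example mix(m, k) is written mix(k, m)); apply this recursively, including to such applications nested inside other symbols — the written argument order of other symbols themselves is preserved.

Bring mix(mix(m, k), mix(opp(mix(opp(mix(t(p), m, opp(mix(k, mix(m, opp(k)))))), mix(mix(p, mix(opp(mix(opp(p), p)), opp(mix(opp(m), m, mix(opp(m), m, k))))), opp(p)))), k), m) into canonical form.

Answer: mix(k, k, k, m, m, t(p))

Derivation:
Push opp inside:  distribute opp over mix and collapse double opp
Inverses cancel:  p cancels
Combine occurrences:  mix(m, m, k, k, k, t(p))
Sort arguments:  mix(k, k, k, m, m, t(p))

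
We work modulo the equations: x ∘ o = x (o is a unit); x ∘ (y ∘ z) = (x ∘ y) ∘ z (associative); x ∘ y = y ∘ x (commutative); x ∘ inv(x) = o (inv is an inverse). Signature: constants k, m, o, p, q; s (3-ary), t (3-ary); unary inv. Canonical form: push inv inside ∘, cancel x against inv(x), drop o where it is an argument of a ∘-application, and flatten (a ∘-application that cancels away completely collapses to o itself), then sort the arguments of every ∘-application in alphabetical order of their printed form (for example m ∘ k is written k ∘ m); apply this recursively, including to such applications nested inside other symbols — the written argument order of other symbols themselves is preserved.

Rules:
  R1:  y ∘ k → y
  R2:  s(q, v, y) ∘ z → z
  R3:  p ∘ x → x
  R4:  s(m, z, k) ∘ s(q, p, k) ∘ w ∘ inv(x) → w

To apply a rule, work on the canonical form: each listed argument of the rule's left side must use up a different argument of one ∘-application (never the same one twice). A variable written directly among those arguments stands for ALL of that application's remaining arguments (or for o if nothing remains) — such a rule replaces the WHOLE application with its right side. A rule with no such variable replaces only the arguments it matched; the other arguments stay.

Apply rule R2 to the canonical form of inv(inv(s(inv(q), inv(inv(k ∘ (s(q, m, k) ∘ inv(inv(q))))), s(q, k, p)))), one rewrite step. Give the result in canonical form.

Answer: s(inv(q), k ∘ q, s(q, k, p))

Derivation:
Canonical form:  s(inv(q), k ∘ q ∘ s(q, m, k), s(q, k, p))
Match R2:  consume s(q, m, k);  v := m, y := k, z := k ∘ q
The variable takes the whole remainder — replace the entire application.
New term:  s(inv(q), k ∘ q, s(q, k, p))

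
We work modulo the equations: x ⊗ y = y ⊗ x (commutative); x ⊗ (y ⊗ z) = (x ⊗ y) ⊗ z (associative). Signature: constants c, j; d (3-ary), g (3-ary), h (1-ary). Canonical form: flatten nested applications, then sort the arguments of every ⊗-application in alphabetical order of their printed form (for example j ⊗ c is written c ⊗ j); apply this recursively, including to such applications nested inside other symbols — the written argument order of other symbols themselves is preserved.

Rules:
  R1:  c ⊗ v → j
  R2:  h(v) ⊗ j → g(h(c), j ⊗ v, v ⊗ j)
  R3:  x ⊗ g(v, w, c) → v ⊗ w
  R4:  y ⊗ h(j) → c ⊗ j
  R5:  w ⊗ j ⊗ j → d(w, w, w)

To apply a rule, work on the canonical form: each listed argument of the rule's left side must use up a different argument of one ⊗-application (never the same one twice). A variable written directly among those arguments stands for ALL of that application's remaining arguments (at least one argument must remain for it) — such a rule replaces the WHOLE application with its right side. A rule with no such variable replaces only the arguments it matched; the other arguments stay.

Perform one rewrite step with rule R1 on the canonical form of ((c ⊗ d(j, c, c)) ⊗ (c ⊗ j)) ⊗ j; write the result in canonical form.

Answer: j

Derivation:
Canonical form:  c ⊗ c ⊗ d(j, c, c) ⊗ j ⊗ j
R1 matches:  uses c;  v := c ⊗ d(j, c, c) ⊗ j ⊗ j
Every leftover argument binds to the variable; the entire application is replaced.
Result:  j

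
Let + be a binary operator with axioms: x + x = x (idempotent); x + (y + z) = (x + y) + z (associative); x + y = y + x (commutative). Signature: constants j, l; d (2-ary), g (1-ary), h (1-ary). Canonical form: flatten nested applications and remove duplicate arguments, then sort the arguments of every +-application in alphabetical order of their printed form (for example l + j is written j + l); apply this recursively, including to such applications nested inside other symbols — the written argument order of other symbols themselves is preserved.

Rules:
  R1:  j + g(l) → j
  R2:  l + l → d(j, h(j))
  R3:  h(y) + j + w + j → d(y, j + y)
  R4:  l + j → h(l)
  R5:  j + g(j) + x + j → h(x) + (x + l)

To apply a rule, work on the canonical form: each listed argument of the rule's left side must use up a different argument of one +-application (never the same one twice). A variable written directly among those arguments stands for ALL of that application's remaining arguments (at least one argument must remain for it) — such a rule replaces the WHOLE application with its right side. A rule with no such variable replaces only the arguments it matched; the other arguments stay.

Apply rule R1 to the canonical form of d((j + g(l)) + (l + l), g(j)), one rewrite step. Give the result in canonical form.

Canonical form:  d(g(l) + j + l, g(j))
Apply R1:  consuming g(l), j
Giving:  d(j + l, g(j))

Answer: d(j + l, g(j))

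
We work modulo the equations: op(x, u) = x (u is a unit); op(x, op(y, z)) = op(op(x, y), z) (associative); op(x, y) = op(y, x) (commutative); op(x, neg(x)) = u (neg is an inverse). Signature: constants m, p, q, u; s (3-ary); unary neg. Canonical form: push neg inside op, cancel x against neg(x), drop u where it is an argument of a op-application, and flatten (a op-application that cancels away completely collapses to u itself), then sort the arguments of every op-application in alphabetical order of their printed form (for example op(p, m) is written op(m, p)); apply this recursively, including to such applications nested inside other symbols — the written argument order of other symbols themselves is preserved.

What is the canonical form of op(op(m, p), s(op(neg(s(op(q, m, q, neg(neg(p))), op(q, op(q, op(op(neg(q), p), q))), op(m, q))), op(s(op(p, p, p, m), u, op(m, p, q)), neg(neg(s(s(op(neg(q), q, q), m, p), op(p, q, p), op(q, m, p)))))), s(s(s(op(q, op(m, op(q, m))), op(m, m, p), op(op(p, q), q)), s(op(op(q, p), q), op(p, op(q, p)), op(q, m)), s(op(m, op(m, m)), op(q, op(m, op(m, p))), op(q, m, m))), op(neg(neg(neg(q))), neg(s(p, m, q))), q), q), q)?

Push neg inside:  distribute neg over op and collapse double neg
Collect terms:  op(m, p, s(op(neg(s(op(m, p, q, q), op(p, q, q), op(m, q))), s(op(m, p, p, p), u, op(m, p, q)), s(s(q, m, p), op(p, p, q), op(m, p, q))), s(s(s(op(m, m, q, q), op(m, m, p), op(p, q, q)), s(op(p, q, q), op(p, p, q), op(m, q)), s(op(m, m, m), op(m, m, p, q), op(m, m, q))), op(neg(q), neg(s(p, m, q))), q), q), q)
Sort:  op(m, p, q, s(op(neg(s(op(m, p, q, q), op(p, q, q), op(m, q))), s(op(m, p, p, p), u, op(m, p, q)), s(s(q, m, p), op(p, p, q), op(m, p, q))), s(s(s(op(m, m, q, q), op(m, m, p), op(p, q, q)), s(op(p, q, q), op(p, p, q), op(m, q)), s(op(m, m, m), op(m, m, p, q), op(m, m, q))), op(neg(q), neg(s(p, m, q))), q), q))

Answer: op(m, p, q, s(op(neg(s(op(m, p, q, q), op(p, q, q), op(m, q))), s(op(m, p, p, p), u, op(m, p, q)), s(s(q, m, p), op(p, p, q), op(m, p, q))), s(s(s(op(m, m, q, q), op(m, m, p), op(p, q, q)), s(op(p, q, q), op(p, p, q), op(m, q)), s(op(m, m, m), op(m, m, p, q), op(m, m, q))), op(neg(q), neg(s(p, m, q))), q), q))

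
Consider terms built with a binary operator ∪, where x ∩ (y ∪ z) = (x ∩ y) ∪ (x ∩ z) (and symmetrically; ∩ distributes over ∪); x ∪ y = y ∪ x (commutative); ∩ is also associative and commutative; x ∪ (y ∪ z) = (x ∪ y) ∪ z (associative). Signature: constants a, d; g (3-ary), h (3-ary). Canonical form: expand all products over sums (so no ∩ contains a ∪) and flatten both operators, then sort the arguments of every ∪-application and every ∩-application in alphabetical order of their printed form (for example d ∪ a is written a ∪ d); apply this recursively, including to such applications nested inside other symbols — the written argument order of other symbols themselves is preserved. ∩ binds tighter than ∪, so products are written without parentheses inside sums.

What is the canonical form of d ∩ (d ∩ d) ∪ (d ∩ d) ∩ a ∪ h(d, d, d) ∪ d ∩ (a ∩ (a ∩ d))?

Un-nest:  d ∩ d ∩ d ∪ a ∩ d ∩ d ∪ h(d, d, d) ∪ a ∩ a ∩ d ∩ d
Sort:  a ∩ a ∩ d ∩ d ∪ a ∩ d ∩ d ∪ d ∩ d ∩ d ∪ h(d, d, d)

Answer: a ∩ a ∩ d ∩ d ∪ a ∩ d ∩ d ∪ d ∩ d ∩ d ∪ h(d, d, d)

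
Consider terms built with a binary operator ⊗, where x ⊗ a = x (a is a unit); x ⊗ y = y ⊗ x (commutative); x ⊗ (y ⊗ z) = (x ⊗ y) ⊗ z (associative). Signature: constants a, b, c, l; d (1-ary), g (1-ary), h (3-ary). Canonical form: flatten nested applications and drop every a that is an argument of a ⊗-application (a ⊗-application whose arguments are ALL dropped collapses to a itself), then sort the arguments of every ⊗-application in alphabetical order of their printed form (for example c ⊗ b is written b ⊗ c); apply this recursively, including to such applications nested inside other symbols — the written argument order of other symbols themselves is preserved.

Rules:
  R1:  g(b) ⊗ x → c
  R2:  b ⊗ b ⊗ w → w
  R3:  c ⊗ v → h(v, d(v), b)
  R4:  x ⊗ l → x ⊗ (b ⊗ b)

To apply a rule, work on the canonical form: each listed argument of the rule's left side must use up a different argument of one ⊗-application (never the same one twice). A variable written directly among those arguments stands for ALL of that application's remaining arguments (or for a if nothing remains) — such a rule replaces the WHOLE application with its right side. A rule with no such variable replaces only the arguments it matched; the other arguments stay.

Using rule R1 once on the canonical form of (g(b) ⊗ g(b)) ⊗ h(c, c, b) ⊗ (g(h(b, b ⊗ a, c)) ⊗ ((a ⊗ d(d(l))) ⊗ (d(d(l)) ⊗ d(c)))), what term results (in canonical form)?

Answer: c

Derivation:
Canonical form:  d(c) ⊗ d(d(l)) ⊗ d(d(l)) ⊗ g(b) ⊗ g(b) ⊗ g(h(b, b, c)) ⊗ h(c, c, b)
R1 matches:  uses g(b);  x := d(c) ⊗ d(d(l)) ⊗ d(d(l)) ⊗ g(b) ⊗ g(h(b, b, c)) ⊗ h(c, c, b)
Every leftover argument binds to the variable; the entire application is replaced.
Giving:  c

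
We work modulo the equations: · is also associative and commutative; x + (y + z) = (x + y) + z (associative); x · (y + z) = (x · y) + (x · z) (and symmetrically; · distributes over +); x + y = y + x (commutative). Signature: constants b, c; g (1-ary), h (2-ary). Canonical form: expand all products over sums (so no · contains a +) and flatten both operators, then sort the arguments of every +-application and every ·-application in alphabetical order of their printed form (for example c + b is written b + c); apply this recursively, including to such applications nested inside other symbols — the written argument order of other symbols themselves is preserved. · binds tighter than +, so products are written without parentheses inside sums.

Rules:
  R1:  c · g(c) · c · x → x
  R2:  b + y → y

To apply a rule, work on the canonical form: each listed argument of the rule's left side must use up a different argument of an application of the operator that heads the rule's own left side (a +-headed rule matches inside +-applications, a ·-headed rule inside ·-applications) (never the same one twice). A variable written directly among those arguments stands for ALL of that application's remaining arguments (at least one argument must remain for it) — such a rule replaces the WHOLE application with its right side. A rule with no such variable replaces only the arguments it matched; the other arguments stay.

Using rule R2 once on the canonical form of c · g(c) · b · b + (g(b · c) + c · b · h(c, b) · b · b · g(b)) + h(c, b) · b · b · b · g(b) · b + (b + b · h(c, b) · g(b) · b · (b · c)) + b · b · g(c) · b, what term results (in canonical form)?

Canonical form:  b + b · b · b · b · g(b) · h(c, b) + b · b · b · c · g(b) · h(c, b) + b · b · b · c · g(b) · h(c, b) + b · b · b · g(c) + b · b · c · g(c) + g(b · c)
R2 matches:  uses b;  y := b · b · b · b · g(b) · h(c, b) + b · b · b · c · g(b) · h(c, b) + b · b · b · c · g(b) · h(c, b) + b · b · b · g(c) + b · b · c · g(c) + g(b · c)
Every leftover argument binds to the variable; the entire application is replaced.
New term:  b · b · b · b · g(b) · h(c, b) + b · b · b · c · g(b) · h(c, b) + b · b · b · c · g(b) · h(c, b) + b · b · b · g(c) + b · b · c · g(c) + g(b · c)

Answer: b · b · b · b · g(b) · h(c, b) + b · b · b · c · g(b) · h(c, b) + b · b · b · c · g(b) · h(c, b) + b · b · b · g(c) + b · b · c · g(c) + g(b · c)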